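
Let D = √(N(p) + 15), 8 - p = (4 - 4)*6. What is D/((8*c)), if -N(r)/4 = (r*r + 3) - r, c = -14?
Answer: -I*√221/112 ≈ -0.13273*I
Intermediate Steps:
p = 8 (p = 8 - (4 - 4)*6 = 8 - 0*6 = 8 - 1*0 = 8 + 0 = 8)
N(r) = -12 - 4*r² + 4*r (N(r) = -4*((r*r + 3) - r) = -4*((r² + 3) - r) = -4*((3 + r²) - r) = -4*(3 + r² - r) = -12 - 4*r² + 4*r)
D = I*√221 (D = √((-12 - 4*8² + 4*8) + 15) = √((-12 - 4*64 + 32) + 15) = √((-12 - 256 + 32) + 15) = √(-236 + 15) = √(-221) = I*√221 ≈ 14.866*I)
D/((8*c)) = (I*√221)/((8*(-14))) = (I*√221)/(-112) = -I*√221/112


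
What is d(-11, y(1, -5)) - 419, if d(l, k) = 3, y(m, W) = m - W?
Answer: -416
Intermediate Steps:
d(-11, y(1, -5)) - 419 = 3 - 419 = -416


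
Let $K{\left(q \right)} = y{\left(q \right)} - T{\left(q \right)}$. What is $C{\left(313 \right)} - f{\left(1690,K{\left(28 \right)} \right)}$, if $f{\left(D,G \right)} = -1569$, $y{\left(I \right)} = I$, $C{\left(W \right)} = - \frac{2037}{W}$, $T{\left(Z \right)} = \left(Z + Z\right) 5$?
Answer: $\frac{489060}{313} \approx 1562.5$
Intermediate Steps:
$T{\left(Z \right)} = 10 Z$ ($T{\left(Z \right)} = 2 Z 5 = 10 Z$)
$K{\left(q \right)} = - 9 q$ ($K{\left(q \right)} = q - 10 q = - 9 q$)
$C{\left(313 \right)} - f{\left(1690,K{\left(28 \right)} \right)} = - \frac{2037}{313} - -1569 = \left(-2037\right) \frac{1}{313} + 1569 = - \frac{2037}{313} + 1569 = \frac{489060}{313}$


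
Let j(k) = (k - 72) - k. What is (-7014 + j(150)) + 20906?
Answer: 13820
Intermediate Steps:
j(k) = -72 (j(k) = (-72 + k) - k = -72)
(-7014 + j(150)) + 20906 = (-7014 - 72) + 20906 = -7086 + 20906 = 13820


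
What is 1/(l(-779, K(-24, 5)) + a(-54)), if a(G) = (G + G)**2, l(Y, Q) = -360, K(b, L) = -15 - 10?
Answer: 1/11304 ≈ 8.8464e-5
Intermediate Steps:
K(b, L) = -25
a(G) = 4*G**2 (a(G) = (2*G)**2 = 4*G**2)
1/(l(-779, K(-24, 5)) + a(-54)) = 1/(-360 + 4*(-54)**2) = 1/(-360 + 4*2916) = 1/(-360 + 11664) = 1/11304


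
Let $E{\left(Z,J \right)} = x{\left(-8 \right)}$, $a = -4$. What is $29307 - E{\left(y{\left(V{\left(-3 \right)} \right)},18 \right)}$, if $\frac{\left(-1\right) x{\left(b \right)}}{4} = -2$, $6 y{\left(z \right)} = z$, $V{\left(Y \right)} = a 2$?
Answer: $29299$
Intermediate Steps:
$V{\left(Y \right)} = -8$ ($V{\left(Y \right)} = \left(-4\right) 2 = -8$)
$y{\left(z \right)} = \frac{z}{6}$
$x{\left(b \right)} = 8$ ($x{\left(b \right)} = \left(-4\right) \left(-2\right) = 8$)
$E{\left(Z,J \right)} = 8$
$29307 - E{\left(y{\left(V{\left(-3 \right)} \right)},18 \right)} = 29307 - 8 = 29299$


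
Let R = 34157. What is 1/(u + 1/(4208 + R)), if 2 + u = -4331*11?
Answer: -38365/1827823694 ≈ -2.0989e-5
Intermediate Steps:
u = -47643 (u = -2 - 4331*11 = -2 - 47641 = -47643)
1/(u + 1/(4208 + R)) = 1/(-47643 + 1/(4208 + 34157)) = 1/(-47643 + 1/38365) = 1/(-1827823694/38365) = -38365/1827823694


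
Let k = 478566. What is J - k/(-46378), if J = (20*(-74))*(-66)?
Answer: 2265340803/23189 ≈ 97690.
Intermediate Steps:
J = 97680 (J = -1480*(-66) = 97680)
J - k/(-46378) = 97680 - 478566/(-46378) = 97680 - 478566*(-1)/46378 = 97680 - 1*(-239283/23189) = 97680 + 239283/23189 = 2265340803/23189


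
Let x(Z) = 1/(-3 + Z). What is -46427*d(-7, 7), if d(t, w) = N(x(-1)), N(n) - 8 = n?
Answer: -1439237/4 ≈ -3.5981e+5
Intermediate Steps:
N(n) = 8 + n
d(t, w) = 31/4 (d(t, w) = 8 + 1/(-3 - 1) = 8 + 1/(-4) = 8 - ¼ = 31/4)
-46427*d(-7, 7) = -46427*31/4 = -1439237/4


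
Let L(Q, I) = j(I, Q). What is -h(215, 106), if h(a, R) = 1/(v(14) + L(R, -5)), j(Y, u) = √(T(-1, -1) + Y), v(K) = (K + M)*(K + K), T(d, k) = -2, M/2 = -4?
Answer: I/(√7 - 168*I) ≈ -0.0059509 + 9.3718e-5*I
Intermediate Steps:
M = -8 (M = 2*(-4) = -8)
v(K) = 2*K*(-8 + K) (v(K) = (K - 8)*(K + K) = (-8 + K)*(2*K) = 2*K*(-8 + K))
j(Y, u) = √(-2 + Y)
L(Q, I) = √(-2 + I)
h(a, R) = 1/(168 + I*√7) (h(a, R) = 1/(2*14*(-8 + 14) + √(-2 - 5)) = 1/(2*14*6 + √(-7)) = 1/(168 + I*√7))
-h(215, 106) = -(24/4033 - I*√7/28231) = -24/4033 + I*√7/28231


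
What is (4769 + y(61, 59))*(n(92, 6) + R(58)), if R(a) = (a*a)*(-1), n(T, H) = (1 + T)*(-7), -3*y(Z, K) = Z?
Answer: -57197690/3 ≈ -1.9066e+7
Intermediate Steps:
y(Z, K) = -Z/3
n(T, H) = -7 - 7*T
R(a) = -a² (R(a) = a²*(-1) = -a²)
(4769 + y(61, 59))*(n(92, 6) + R(58)) = (4769 - ⅓*61)*((-7 - 7*92) - 1*58²) = (4769 - 61/3)*((-7 - 644) - 1*3364) = 14246*(-651 - 3364)/3 = (14246/3)*(-4015) = -57197690/3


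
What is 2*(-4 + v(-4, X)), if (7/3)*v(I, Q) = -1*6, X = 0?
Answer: -92/7 ≈ -13.143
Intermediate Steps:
v(I, Q) = -18/7 (v(I, Q) = 3*(-1*6)/7 = (3/7)*(-6) = -18/7)
2*(-4 + v(-4, X)) = 2*(-4 - 18/7) = 2*(-46/7) = -92/7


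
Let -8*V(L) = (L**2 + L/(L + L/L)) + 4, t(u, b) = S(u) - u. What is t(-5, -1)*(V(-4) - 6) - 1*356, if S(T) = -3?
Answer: -1120/3 ≈ -373.33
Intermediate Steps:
t(u, b) = -3 - u
V(L) = -1/2 - L**2/8 - L/(8*(1 + L)) (V(L) = -((L**2 + L/(L + L/L)) + 4)/8 = -((L**2 + L/(L + 1)) + 4)/8 = -((L**2 + L/(1 + L)) + 4)/8 = -(4 + L**2 + L/(1 + L))/8 = -1/2 - L**2/8 - L/(8*(1 + L)))
t(-5, -1)*(V(-4) - 6) - 1*356 = (-3 - 1*(-5))*((-4 - 1*(-4)**2 - 1*(-4)**3 - 5*(-4))/(8*(1 - 4)) - 6) - 1*356 = (-3 + 5)*((1/8)*(-4 - 1*16 - 1*(-64) + 20)/(-3) - 6) - 356 = 2*((1/8)*(-1/3)*(-4 - 16 + 64 + 20) - 6) - 356 = 2*((1/8)*(-1/3)*64 - 6) - 356 = 2*(-8/3 - 6) - 356 = 2*(-26/3) - 356 = -52/3 - 356 = -1120/3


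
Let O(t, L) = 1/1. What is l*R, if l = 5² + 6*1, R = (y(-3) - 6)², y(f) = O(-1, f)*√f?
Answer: 1023 - 372*I*√3 ≈ 1023.0 - 644.32*I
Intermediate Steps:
O(t, L) = 1
y(f) = √f (y(f) = 1*√f = √f)
R = (-6 + I*√3)² (R = (√(-3) - 6)² = (I*√3 - 6)² = (-6 + I*√3)² ≈ 33.0 - 20.785*I)
l = 31 (l = 25 + 6 = 31)
l*R = 31*(6 - I*√3)²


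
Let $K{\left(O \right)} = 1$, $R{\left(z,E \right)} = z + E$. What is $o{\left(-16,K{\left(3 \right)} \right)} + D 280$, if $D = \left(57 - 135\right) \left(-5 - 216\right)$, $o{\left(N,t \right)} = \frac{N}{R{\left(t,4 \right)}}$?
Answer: $\frac{24133184}{5} \approx 4.8266 \cdot 10^{6}$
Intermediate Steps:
$R{\left(z,E \right)} = E + z$
$o{\left(N,t \right)} = \frac{N}{4 + t}$
$D = 17238$ ($D = \left(-78\right) \left(-221\right) = 17238$)
$o{\left(-16,K{\left(3 \right)} \right)} + D 280 = - \frac{16}{4 + 1} + 17238 \cdot 280 = - \frac{16}{5} + 4826640 = \frac{24133184}{5}$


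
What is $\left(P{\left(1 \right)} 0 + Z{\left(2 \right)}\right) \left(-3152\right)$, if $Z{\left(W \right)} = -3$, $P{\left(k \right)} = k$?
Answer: $9456$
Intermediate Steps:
$\left(P{\left(1 \right)} 0 + Z{\left(2 \right)}\right) \left(-3152\right) = \left(1 \cdot 0 - 3\right) \left(-3152\right) = \left(0 - 3\right) \left(-3152\right) = \left(-3\right) \left(-3152\right) = 9456$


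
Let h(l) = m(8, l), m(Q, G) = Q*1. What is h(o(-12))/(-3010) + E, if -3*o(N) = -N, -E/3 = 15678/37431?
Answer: -7881766/6259295 ≈ -1.2592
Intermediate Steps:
m(Q, G) = Q
E = -5226/4159 (E = -47034/37431 = -3*1742/4159 = -5226/4159 ≈ -1.2566)
o(N) = N/3 (o(N) = -(-1)*N/3 = N/3)
h(l) = 8
h(o(-12))/(-3010) + E = 8/(-3010) - 5226/4159 = 8*(-1/3010) - 5226/4159 = -4/1505 - 5226/4159 = -7881766/6259295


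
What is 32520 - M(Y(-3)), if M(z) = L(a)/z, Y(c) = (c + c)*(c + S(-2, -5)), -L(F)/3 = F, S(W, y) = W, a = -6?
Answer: 162597/5 ≈ 32519.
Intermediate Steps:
L(F) = -3*F
Y(c) = 2*c*(-2 + c) (Y(c) = (c + c)*(c - 2) = (2*c)*(-2 + c) = 2*c*(-2 + c))
M(z) = 18/z (M(z) = (-3*(-6))/z = 18/z)
32520 - M(Y(-3)) = 32520 - 18/(2*(-3)*(-2 - 3)) = 32520 - 18/(2*(-3)*(-5)) = 32520 - 18/30 = 32520 - 1*3/5 = 32520 - 3/5 = 162597/5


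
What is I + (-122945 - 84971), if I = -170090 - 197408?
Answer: -575414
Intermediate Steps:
I = -367498
I + (-122945 - 84971) = -367498 + (-122945 - 84971) = -367498 - 207916 = -575414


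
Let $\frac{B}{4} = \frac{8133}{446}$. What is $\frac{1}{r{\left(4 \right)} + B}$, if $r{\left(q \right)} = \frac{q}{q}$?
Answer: $\frac{223}{16489} \approx 0.013524$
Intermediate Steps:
$r{\left(q \right)} = 1$
$B = \frac{16266}{223}$ ($B = 4 \cdot \frac{8133}{446} = \frac{16266}{223} \approx 72.942$)
$\frac{1}{r{\left(4 \right)} + B} = \frac{1}{1 + \frac{16266}{223}} = \frac{1}{\frac{16489}{223}} = \frac{223}{16489}$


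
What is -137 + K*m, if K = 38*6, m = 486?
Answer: 110671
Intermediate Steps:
K = 228
-137 + K*m = -137 + 228*486 = -137 + 110808 = 110671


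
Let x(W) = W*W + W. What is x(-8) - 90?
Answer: -34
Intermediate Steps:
x(W) = W + W**2 (x(W) = W**2 + W = W + W**2)
x(-8) - 90 = -8*(1 - 8) - 90 = -8*(-7) - 90 = 56 - 90 = -34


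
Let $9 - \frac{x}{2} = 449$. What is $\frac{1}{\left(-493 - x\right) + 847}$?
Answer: $\frac{1}{1234} \approx 0.00081037$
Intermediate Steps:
$x = -880$ ($x = 18 - 898 = -880$)
$\frac{1}{\left(-493 - x\right) + 847} = \frac{1}{\left(-493 - -880\right) + 847} = \frac{1}{\left(-493 + 880\right) + 847} = \frac{1}{387 + 847} = \frac{1}{1234}$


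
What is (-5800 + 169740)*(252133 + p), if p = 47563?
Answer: 49132162240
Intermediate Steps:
(-5800 + 169740)*(252133 + p) = (-5800 + 169740)*(252133 + 47563) = 163940*299696 = 49132162240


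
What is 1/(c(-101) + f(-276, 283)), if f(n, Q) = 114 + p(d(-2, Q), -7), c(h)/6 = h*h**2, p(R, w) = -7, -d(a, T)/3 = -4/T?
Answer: -1/6181699 ≈ -1.6177e-7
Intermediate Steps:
d(a, T) = 12/T (d(a, T) = -(-12)/T = 12/T)
c(h) = 6*h**3 (c(h) = 6*(h*h**2) = 6*h**3)
f(n, Q) = 107 (f(n, Q) = 114 - 7 = 107)
1/(c(-101) + f(-276, 283)) = 1/(6*(-101)**3 + 107) = 1/(6*(-1030301) + 107) = 1/(-6181806 + 107) = 1/(-6181699) = -1/6181699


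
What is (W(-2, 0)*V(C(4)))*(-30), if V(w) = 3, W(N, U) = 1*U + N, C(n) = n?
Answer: 180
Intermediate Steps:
W(N, U) = N + U (W(N, U) = U + N = N + U)
(W(-2, 0)*V(C(4)))*(-30) = ((-2 + 0)*3)*(-30) = -2*3*(-30) = -6*(-30) = 180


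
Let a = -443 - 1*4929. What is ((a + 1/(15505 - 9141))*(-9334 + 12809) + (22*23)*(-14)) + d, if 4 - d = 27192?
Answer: -119019346333/6364 ≈ -1.8702e+7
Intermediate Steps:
d = -27188 (d = 4 - 1*27192 = 4 - 27192 = -27188)
a = -5372 (a = -443 - 4929 = -5372)
((a + 1/(15505 - 9141))*(-9334 + 12809) + (22*23)*(-14)) + d = ((-5372 + 1/(15505 - 9141))*(-9334 + 12809) + (22*23)*(-14)) - 27188 = ((-5372 + 1/6364)*3475 + 506*(-14)) - 27188 = ((-5372 + 1/6364)*3475 - 7084) - 27188 = (-34187407/6364*3475 - 7084) - 27188 = (-118801239325/6364 - 7084) - 27188 = -118846321901/6364 - 27188 = -119019346333/6364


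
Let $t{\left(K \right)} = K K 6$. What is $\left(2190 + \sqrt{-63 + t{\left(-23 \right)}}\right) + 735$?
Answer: $2925 + \sqrt{3111} \approx 2980.8$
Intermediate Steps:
$t{\left(K \right)} = 6 K^{2}$ ($t{\left(K \right)} = K^{2} \cdot 6 = 6 K^{2}$)
$\left(2190 + \sqrt{-63 + t{\left(-23 \right)}}\right) + 735 = \left(2190 + \sqrt{-63 + 6 \left(-23\right)^{2}}\right) + 735 = \left(2190 + \sqrt{-63 + 6 \cdot 529}\right) + 735 = \left(2190 + \sqrt{-63 + 3174}\right) + 735 = \left(2190 + \sqrt{3111}\right) + 735 = 2925 + \sqrt{3111}$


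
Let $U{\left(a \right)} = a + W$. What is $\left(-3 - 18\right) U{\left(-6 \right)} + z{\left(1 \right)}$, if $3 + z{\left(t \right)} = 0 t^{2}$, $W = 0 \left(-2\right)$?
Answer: $123$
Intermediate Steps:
$W = 0$
$z{\left(t \right)} = -3$ ($z{\left(t \right)} = -3 + 0 t^{2} = -3 + 0 = -3$)
$U{\left(a \right)} = a$ ($U{\left(a \right)} = a + 0 = a$)
$\left(-3 - 18\right) U{\left(-6 \right)} + z{\left(1 \right)} = \left(-3 - 18\right) \left(-6\right) - 3 = \left(-21\right) \left(-6\right) - 3 = 126 - 3 = 123$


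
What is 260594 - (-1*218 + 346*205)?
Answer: 189882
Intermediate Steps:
260594 - (-1*218 + 346*205) = 260594 - (-218 + 70930) = 260594 - 1*70712 = 260594 - 70712 = 189882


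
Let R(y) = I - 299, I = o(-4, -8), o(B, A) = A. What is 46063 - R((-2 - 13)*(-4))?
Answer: 46370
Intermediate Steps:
I = -8
R(y) = -307 (R(y) = -8 - 299 = -307)
46063 - R((-2 - 13)*(-4)) = 46063 - 1*(-307) = 46063 + 307 = 46370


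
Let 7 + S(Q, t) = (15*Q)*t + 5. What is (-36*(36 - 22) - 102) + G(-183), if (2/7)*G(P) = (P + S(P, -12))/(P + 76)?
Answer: -358969/214 ≈ -1677.4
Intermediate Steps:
S(Q, t) = -2 + 15*Q*t (S(Q, t) = -7 + ((15*Q)*t + 5) = -7 + (15*Q*t + 5) = -7 + (5 + 15*Q*t) = -2 + 15*Q*t)
G(P) = 7*(-2 - 179*P)/(2*(76 + P)) (G(P) = 7*((P + (-2 + 15*P*(-12)))/(P + 76))/2 = 7*((P + (-2 - 180*P))/(76 + P))/2 = 7*((-2 - 179*P)/(76 + P))/2 = 7*(-2 - 179*P)/(2*(76 + P)))
(-36*(36 - 22) - 102) + G(-183) = (-36*(36 - 22) - 102) + 7*(-2 - 179*(-183))/(2*(76 - 183)) = (-36*14 - 102) + (7/2)*(-2 + 32757)/(-107) = (-504 - 102) + (7/2)*(-1/107)*32755 = -606 - 229285/214 = -358969/214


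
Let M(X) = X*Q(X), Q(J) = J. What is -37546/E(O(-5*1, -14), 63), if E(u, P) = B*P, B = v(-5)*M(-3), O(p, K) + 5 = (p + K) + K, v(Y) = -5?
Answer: 37546/2835 ≈ 13.244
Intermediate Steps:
O(p, K) = -5 + p + 2*K (O(p, K) = -5 + ((p + K) + K) = -5 + ((K + p) + K) = -5 + (p + 2*K) = -5 + p + 2*K)
M(X) = X² (M(X) = X*X = X²)
B = -45 (B = -5*(-3)² = -5*9 = -45)
E(u, P) = -45*P
-37546/E(O(-5*1, -14), 63) = -37546/((-45*63)) = -37546/(-2835) = -37546*(-1/2835) = 37546/2835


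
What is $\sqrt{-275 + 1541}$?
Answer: $\sqrt{1266} \approx 35.581$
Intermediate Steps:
$\sqrt{-275 + 1541} = \sqrt{1266}$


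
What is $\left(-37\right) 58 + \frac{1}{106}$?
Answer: $- \frac{227475}{106} \approx -2146.0$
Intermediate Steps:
$\left(-37\right) 58 + \frac{1}{106} = -2146 + \frac{1}{106} = - \frac{227475}{106}$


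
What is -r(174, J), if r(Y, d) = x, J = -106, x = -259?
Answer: 259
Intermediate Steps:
r(Y, d) = -259
-r(174, J) = -1*(-259) = 259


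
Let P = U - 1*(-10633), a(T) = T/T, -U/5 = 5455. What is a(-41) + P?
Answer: -16641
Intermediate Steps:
U = -27275 (U = -5*5455 = -27275)
a(T) = 1
P = -16642 (P = -27275 - 1*(-10633) = -27275 + 10633 = -16642)
a(-41) + P = 1 - 16642 = -16641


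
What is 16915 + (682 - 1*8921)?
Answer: 8676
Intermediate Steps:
16915 + (682 - 1*8921) = 16915 + (682 - 8921) = 16915 - 8239 = 8676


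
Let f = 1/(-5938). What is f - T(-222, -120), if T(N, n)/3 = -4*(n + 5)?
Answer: -8194441/5938 ≈ -1380.0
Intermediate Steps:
f = -1/5938 ≈ -0.00016841
T(N, n) = -60 - 12*n (T(N, n) = 3*(-4*(n + 5)) = 3*(-4*(5 + n)) = 3*(-20 - 4*n) = -60 - 12*n)
f - T(-222, -120) = -1/5938 - (-60 - 12*(-120)) = -1/5938 - (-60 + 1440) = -1/5938 - 1*1380 = -1/5938 - 1380 = -8194441/5938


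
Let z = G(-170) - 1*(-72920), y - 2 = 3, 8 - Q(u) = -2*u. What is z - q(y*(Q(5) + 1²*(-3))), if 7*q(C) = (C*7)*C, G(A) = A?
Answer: 67125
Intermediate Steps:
Q(u) = 8 + 2*u (Q(u) = 8 - (-2)*u = 8 + 2*u)
y = 5 (y = 2 + 3 = 5)
q(C) = C² (q(C) = ((C*7)*C)/7 = ((7*C)*C)/7 = (7*C²)/7 = C²)
z = 72750 (z = -170 - 1*(-72920) = -170 + 72920 = 72750)
z - q(y*(Q(5) + 1²*(-3))) = 72750 - (5*((8 + 2*5) + 1²*(-3)))² = 72750 - (5*((8 + 10) + 1*(-3)))² = 72750 - (5*(18 - 3))² = 72750 - (5*15)² = 72750 - 1*75² = 72750 - 1*5625 = 72750 - 5625 = 67125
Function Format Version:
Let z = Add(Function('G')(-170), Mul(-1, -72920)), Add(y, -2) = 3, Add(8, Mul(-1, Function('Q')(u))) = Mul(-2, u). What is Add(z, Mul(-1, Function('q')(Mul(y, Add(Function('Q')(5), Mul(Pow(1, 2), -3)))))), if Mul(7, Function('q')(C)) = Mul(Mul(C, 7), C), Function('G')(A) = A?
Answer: 67125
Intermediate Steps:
Function('Q')(u) = Add(8, Mul(2, u)) (Function('Q')(u) = Add(8, Mul(-1, Mul(-2, u))) = Add(8, Mul(2, u)))
y = 5 (y = Add(2, 3) = 5)
Function('q')(C) = Pow(C, 2) (Function('q')(C) = Mul(Rational(1, 7), Mul(Mul(C, 7), C)) = Mul(Rational(1, 7), Mul(Mul(7, C), C)) = Mul(Rational(1, 7), Mul(7, Pow(C, 2))) = Pow(C, 2))
z = 72750 (z = Add(-170, Mul(-1, -72920)) = Add(-170, 72920) = 72750)
Add(z, Mul(-1, Function('q')(Mul(y, Add(Function('Q')(5), Mul(Pow(1, 2), -3)))))) = Add(72750, Mul(-1, Pow(Mul(5, Add(Add(8, Mul(2, 5)), Mul(Pow(1, 2), -3))), 2))) = Add(72750, Mul(-1, Pow(Mul(5, Add(Add(8, 10), Mul(1, -3))), 2))) = Add(72750, Mul(-1, Pow(Mul(5, Add(18, -3)), 2))) = Add(72750, Mul(-1, Pow(Mul(5, 15), 2))) = Add(72750, Mul(-1, Pow(75, 2))) = Add(72750, Mul(-1, 5625)) = Add(72750, -5625) = 67125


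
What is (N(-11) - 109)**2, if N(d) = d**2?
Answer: 144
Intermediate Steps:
(N(-11) - 109)**2 = ((-11)**2 - 109)**2 = (121 - 109)**2 = 12**2 = 144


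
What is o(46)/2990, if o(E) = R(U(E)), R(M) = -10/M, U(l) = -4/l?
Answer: 1/26 ≈ 0.038462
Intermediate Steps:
o(E) = 5*E/2 (o(E) = -10*(-E/4) = -(-5)*E/2 = 5*E/2)
o(46)/2990 = ((5/2)*46)/2990 = 115*(1/2990) = 1/26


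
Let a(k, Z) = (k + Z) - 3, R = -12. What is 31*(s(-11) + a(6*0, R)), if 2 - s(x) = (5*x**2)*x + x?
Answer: 206243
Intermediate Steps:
a(k, Z) = -3 + Z + k (a(k, Z) = (Z + k) - 3 = -3 + Z + k)
s(x) = 2 - x - 5*x**3 (s(x) = 2 - ((5*x**2)*x + x) = 2 - (5*x**3 + x) = 2 - (x + 5*x**3) = 2 + (-x - 5*x**3) = 2 - x - 5*x**3)
31*(s(-11) + a(6*0, R)) = 31*((2 - 1*(-11) - 5*(-11)**3) + (-3 - 12 + 6*0)) = 31*((2 + 11 - 5*(-1331)) + (-3 - 12 + 0)) = 31*((2 + 11 + 6655) - 15) = 31*(6668 - 15) = 31*6653 = 206243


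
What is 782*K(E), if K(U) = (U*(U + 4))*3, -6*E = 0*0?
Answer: 0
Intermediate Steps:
E = 0 (E = -0*0 = -1/6*0 = 0)
K(U) = 3*U*(4 + U) (K(U) = (U*(4 + U))*3 = 3*U*(4 + U))
782*K(E) = 782*(3*0*(4 + 0)) = 782*(3*0*4) = 782*0 = 0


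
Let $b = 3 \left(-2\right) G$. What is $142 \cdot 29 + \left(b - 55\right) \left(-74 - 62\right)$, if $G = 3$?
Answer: $14046$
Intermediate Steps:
$b = -18$ ($b = 3 \left(-2\right) 3 = \left(-6\right) 3 = -18$)
$142 \cdot 29 + \left(b - 55\right) \left(-74 - 62\right) = 142 \cdot 29 + \left(-18 - 55\right) \left(-74 - 62\right) = 4118 - 73 \left(-74 - 62\right) = 4118 - -9928 = 4118 + 9928 = 14046$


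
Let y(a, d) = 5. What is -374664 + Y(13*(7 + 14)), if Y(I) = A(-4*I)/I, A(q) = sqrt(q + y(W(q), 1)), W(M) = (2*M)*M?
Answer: -374664 + I*sqrt(1087)/273 ≈ -3.7466e+5 + 0.12077*I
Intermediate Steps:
W(M) = 2*M**2
A(q) = sqrt(5 + q) (A(q) = sqrt(q + 5) = sqrt(5 + q))
Y(I) = sqrt(5 - 4*I)/I
-374664 + Y(13*(7 + 14)) = -374664 + sqrt(5 - 52*(7 + 14))/((13*(7 + 14))) = -374664 + sqrt(5 - 52*21)/((13*21)) = -374664 + sqrt(5 - 4*273)/273 = -374664 + sqrt(5 - 1092)/273 = -374664 + sqrt(-1087)/273 = -374664 + (I*sqrt(1087))/273 = -374664 + I*sqrt(1087)/273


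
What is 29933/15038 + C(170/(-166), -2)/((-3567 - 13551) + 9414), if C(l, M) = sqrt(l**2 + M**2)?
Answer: 29933/15038 - sqrt(34781)/639432 ≈ 1.9902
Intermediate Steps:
C(l, M) = sqrt(M**2 + l**2)
29933/15038 + C(170/(-166), -2)/((-3567 - 13551) + 9414) = 29933/15038 + sqrt((-2)**2 + (170/(-166))**2)/((-3567 - 13551) + 9414) = 29933*(1/15038) + sqrt(4 + (170*(-1/166))**2)/(-17118 + 9414) = 29933/15038 + sqrt(4 + (-85/83)**2)/(-7704) = 29933/15038 + sqrt(4 + 7225/6889)*(-1/7704) = 29933/15038 + sqrt(34781/6889)*(-1/7704) = 29933/15038 + (sqrt(34781)/83)*(-1/7704) = 29933/15038 - sqrt(34781)/639432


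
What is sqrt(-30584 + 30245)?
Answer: I*sqrt(339) ≈ 18.412*I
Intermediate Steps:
sqrt(-30584 + 30245) = sqrt(-339) = I*sqrt(339)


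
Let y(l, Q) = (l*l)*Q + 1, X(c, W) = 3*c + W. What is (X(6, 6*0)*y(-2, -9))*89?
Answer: -56070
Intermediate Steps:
X(c, W) = W + 3*c
y(l, Q) = 1 + Q*l² (y(l, Q) = l²*Q + 1 = Q*l² + 1 = 1 + Q*l²)
(X(6, 6*0)*y(-2, -9))*89 = ((6*0 + 3*6)*(1 - 9*(-2)²))*89 = ((0 + 18)*(1 - 9*4))*89 = (18*(1 - 36))*89 = (18*(-35))*89 = -630*89 = -56070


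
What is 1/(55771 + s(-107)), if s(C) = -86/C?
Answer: 107/5967583 ≈ 1.7930e-5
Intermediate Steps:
1/(55771 + s(-107)) = 1/(55771 - 86/(-107)) = 1/(55771 - 86*(-1/107)) = 1/(55771 + 86/107) = 1/(5967583/107) = 107/5967583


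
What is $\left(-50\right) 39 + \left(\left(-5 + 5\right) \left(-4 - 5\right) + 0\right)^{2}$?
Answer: $-1950$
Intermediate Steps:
$\left(-50\right) 39 + \left(\left(-5 + 5\right) \left(-4 - 5\right) + 0\right)^{2} = -1950 + \left(0 \left(-4 - 5\right) + 0\right)^{2} = -1950 + \left(0 \left(-9\right) + 0\right)^{2} = -1950 + \left(0 + 0\right)^{2} = -1950 + 0^{2} = -1950 + 0 = -1950$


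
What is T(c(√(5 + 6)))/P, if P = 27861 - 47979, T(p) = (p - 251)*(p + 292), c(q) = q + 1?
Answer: 24413/6706 - 43*√11/20118 ≈ 3.6334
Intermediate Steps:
c(q) = 1 + q
T(p) = (-251 + p)*(292 + p)
P = -20118
T(c(√(5 + 6)))/P = (-73292 + (1 + √(5 + 6))² + 41*(1 + √(5 + 6)))/(-20118) = (-73292 + (1 + √11)² + 41*(1 + √11))*(-1/20118) = (-73292 + (1 + √11)² + (41 + 41*√11))*(-1/20118) = (-73251 + (1 + √11)² + 41*√11)*(-1/20118) = 24417/6706 - 41*√11/20118 - (1 + √11)²/20118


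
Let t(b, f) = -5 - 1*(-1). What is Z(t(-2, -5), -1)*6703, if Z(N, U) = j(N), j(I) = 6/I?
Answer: -20109/2 ≈ -10055.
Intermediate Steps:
t(b, f) = -4 (t(b, f) = -5 + 1 = -4)
Z(N, U) = 6/N
Z(t(-2, -5), -1)*6703 = (6/(-4))*6703 = (6*(-¼))*6703 = -3/2*6703 = -20109/2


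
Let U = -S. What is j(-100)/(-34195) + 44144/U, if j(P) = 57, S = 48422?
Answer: -24391357/26706295 ≈ -0.91332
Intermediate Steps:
U = -48422 (U = -1*48422 = -48422)
j(-100)/(-34195) + 44144/U = 57/(-34195) + 44144/(-48422) = 57*(-1/34195) + 44144*(-1/48422) = -57/34195 - 712/781 = -24391357/26706295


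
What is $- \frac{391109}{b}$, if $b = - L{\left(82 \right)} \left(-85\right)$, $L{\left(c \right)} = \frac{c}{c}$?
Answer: $- \frac{391109}{85} \approx -4601.3$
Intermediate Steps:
$L{\left(c \right)} = 1$
$b = 85$ ($b = - 1 \left(-85\right) = \left(-1\right) \left(-85\right) = 85$)
$- \frac{391109}{b} = - \frac{391109}{85}$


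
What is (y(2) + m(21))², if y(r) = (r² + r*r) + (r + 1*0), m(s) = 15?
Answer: 625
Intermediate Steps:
y(r) = r + 2*r² (y(r) = (r² + r²) + (r + 0) = 2*r² + r = r + 2*r²)
(y(2) + m(21))² = (2*(1 + 2*2) + 15)² = (2*(1 + 4) + 15)² = (2*5 + 15)² = (10 + 15)² = 25² = 625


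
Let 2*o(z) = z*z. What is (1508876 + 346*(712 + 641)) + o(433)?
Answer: 4141517/2 ≈ 2.0708e+6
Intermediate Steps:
o(z) = z²/2 (o(z) = (z*z)/2 = z²/2)
(1508876 + 346*(712 + 641)) + o(433) = (1508876 + 346*(712 + 641)) + (½)*433² = (1508876 + 346*1353) + (½)*187489 = (1508876 + 468138) + 187489/2 = 1977014 + 187489/2 = 4141517/2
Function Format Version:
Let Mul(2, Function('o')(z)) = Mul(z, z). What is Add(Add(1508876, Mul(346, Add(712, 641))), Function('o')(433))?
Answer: Rational(4141517, 2) ≈ 2.0708e+6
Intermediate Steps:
Function('o')(z) = Mul(Rational(1, 2), Pow(z, 2)) (Function('o')(z) = Mul(Rational(1, 2), Mul(z, z)) = Mul(Rational(1, 2), Pow(z, 2)))
Add(Add(1508876, Mul(346, Add(712, 641))), Function('o')(433)) = Add(Add(1508876, Mul(346, Add(712, 641))), Mul(Rational(1, 2), Pow(433, 2))) = Add(Add(1508876, Mul(346, 1353)), Mul(Rational(1, 2), 187489)) = Add(Add(1508876, 468138), Rational(187489, 2)) = Add(1977014, Rational(187489, 2)) = Rational(4141517, 2)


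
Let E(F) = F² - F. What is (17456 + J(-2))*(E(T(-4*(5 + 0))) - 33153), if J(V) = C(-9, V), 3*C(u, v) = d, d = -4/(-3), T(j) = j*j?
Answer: 6621945092/3 ≈ 2.2073e+9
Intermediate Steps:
T(j) = j²
d = 4/3 (d = -4*(-⅓) = 4/3 ≈ 1.3333)
C(u, v) = 4/9 (C(u, v) = (⅓)*(4/3) = 4/9)
J(V) = 4/9
(17456 + J(-2))*(E(T(-4*(5 + 0))) - 33153) = (17456 + 4/9)*((-4*(5 + 0))²*(-1 + (-4*(5 + 0))²) - 33153) = 157108*((-4*5)²*(-1 + (-4*5)²) - 33153)/9 = 157108*((-20)²*(-1 + (-20)²) - 33153)/9 = 157108*(400*(-1 + 400) - 33153)/9 = 157108*(400*399 - 33153)/9 = 157108*(159600 - 33153)/9 = (157108/9)*126447 = 6621945092/3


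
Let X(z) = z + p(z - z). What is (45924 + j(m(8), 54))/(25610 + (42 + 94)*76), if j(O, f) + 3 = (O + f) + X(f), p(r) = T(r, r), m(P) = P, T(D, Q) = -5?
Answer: 7672/5991 ≈ 1.2806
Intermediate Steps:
p(r) = -5
X(z) = -5 + z (X(z) = z - 5 = -5 + z)
j(O, f) = -8 + O + 2*f (j(O, f) = -3 + ((O + f) + (-5 + f)) = -3 + (-5 + O + 2*f) = -8 + O + 2*f)
(45924 + j(m(8), 54))/(25610 + (42 + 94)*76) = (45924 + (-8 + 8 + 2*54))/(25610 + (42 + 94)*76) = (45924 + (-8 + 8 + 108))/(25610 + 136*76) = (45924 + 108)/(25610 + 10336) = 46032/35946 = 46032*(1/35946) = 7672/5991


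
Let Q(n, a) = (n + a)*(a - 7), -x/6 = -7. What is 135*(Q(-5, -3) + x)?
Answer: 16470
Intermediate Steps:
x = 42 (x = -6*(-7) = 42)
Q(n, a) = (-7 + a)*(a + n) (Q(n, a) = (a + n)*(-7 + a) = (-7 + a)*(a + n))
135*(Q(-5, -3) + x) = 135*(((-3)**2 - 7*(-3) - 7*(-5) - 3*(-5)) + 42) = 135*((9 + 21 + 35 + 15) + 42) = 135*(80 + 42) = 135*122 = 16470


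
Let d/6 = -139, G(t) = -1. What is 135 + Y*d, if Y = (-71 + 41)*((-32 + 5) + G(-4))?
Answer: -700425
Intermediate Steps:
d = -834 (d = 6*(-139) = -834)
Y = 840 (Y = (-71 + 41)*((-32 + 5) - 1) = -30*(-27 - 1) = -30*(-28) = 840)
135 + Y*d = 135 + 840*(-834) = 135 - 700560 = -700425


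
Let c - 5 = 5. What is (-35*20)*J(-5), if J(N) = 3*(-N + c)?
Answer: -31500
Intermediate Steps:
c = 10 (c = 5 + 5 = 10)
J(N) = 30 - 3*N (J(N) = 3*(-N + 10) = 3*(10 - N) = 30 - 3*N)
(-35*20)*J(-5) = (-35*20)*(30 - 3*(-5)) = -700*(30 + 15) = -700*45 = -31500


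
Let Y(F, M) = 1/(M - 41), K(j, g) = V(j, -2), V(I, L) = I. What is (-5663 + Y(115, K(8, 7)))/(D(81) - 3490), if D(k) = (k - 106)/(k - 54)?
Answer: 336384/207361 ≈ 1.6222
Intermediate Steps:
K(j, g) = j
D(k) = (-106 + k)/(-54 + k)
Y(F, M) = 1/(-41 + M)
(-5663 + Y(115, K(8, 7)))/(D(81) - 3490) = (-5663 + 1/(-41 + 8))/((-106 + 81)/(-54 + 81) - 3490) = (-5663 + 1/(-33))/(-25/27 - 3490) = (-5663 - 1/33)/((1/27)*(-25) - 3490) = -186880/(33*(-25/27 - 3490)) = -186880/(33*(-94255/27)) = -186880/33*(-27/94255) = 336384/207361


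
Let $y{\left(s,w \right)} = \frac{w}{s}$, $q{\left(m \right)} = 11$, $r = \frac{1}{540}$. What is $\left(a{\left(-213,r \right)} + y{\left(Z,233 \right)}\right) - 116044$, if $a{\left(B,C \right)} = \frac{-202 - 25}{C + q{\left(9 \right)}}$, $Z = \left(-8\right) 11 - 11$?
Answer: $- \frac{68265842669}{588159} \approx -1.1607 \cdot 10^{5}$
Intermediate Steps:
$r = \frac{1}{540} \approx 0.0018519$
$Z = -99$ ($Z = -88 - 11 = -99$)
$a{\left(B,C \right)} = - \frac{227}{11 + C}$ ($a{\left(B,C \right)} = \frac{-202 - 25}{C + 11} = - \frac{227}{11 + C}$)
$\left(a{\left(-213,r \right)} + y{\left(Z,233 \right)}\right) - 116044 = \left(- \frac{227}{11 + \frac{1}{540}} + \frac{233}{-99}\right) - 116044 = \left(- \frac{227}{\frac{5941}{540}} + 233 \left(- \frac{1}{99}\right)\right) - 116044 = \left(\left(-227\right) \frac{540}{5941} - \frac{233}{99}\right) - 116044 = \left(- \frac{122580}{5941} - \frac{233}{99}\right) - 116044 = - \frac{13519673}{588159} - 116044 = - \frac{68265842669}{588159}$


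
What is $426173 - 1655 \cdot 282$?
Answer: $-40537$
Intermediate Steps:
$426173 - 1655 \cdot 282 = 426173 - 466710 = -40537$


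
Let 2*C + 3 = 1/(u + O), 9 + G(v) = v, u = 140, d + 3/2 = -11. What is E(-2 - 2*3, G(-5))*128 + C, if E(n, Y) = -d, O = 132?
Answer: 869585/544 ≈ 1598.5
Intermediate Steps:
d = -25/2 (d = -3/2 - 11 = -25/2 ≈ -12.500)
G(v) = -9 + v
E(n, Y) = 25/2 (E(n, Y) = -1*(-25/2) = 25/2)
C = -815/544 (C = -3/2 + 1/(2*(140 + 132)) = -3/2 + (½)/272 = -3/2 + (½)*(1/272) = -3/2 + 1/544 = -815/544 ≈ -1.4982)
E(-2 - 2*3, G(-5))*128 + C = (25/2)*128 - 815/544 = 1600 - 815/544 = 869585/544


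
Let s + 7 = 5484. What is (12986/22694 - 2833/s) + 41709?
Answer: 2592114286081/62147519 ≈ 41709.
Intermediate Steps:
s = 5477 (s = -7 + 5484 = 5477)
(12986/22694 - 2833/s) + 41709 = (12986/22694 - 2833/5477) + 41709 = (12986*(1/22694) - 2833*1/5477) + 41709 = (6493/11347 - 2833/5477) + 41709 = 3416110/62147519 + 41709 = 2592114286081/62147519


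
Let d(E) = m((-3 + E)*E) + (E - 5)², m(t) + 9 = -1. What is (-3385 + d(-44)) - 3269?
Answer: -4263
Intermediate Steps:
m(t) = -10 (m(t) = -9 - 1 = -10)
d(E) = -10 + (-5 + E)² (d(E) = -10 + (E - 5)² = -10 + (-5 + E)²)
(-3385 + d(-44)) - 3269 = (-3385 + (-10 + (-5 - 44)²)) - 3269 = (-3385 + (-10 + (-49)²)) - 3269 = (-3385 + (-10 + 2401)) - 3269 = (-3385 + 2391) - 3269 = -994 - 3269 = -4263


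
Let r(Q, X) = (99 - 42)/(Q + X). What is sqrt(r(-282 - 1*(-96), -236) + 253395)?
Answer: sqrt(45125571126)/422 ≈ 503.38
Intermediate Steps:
r(Q, X) = 57/(Q + X)
sqrt(r(-282 - 1*(-96), -236) + 253395) = sqrt(57/((-282 - 1*(-96)) - 236) + 253395) = sqrt(57/((-282 + 96) - 236) + 253395) = sqrt(57/(-186 - 236) + 253395) = sqrt(57/(-422) + 253395) = sqrt(57*(-1/422) + 253395) = sqrt(-57/422 + 253395) = sqrt(106932633/422) = sqrt(45125571126)/422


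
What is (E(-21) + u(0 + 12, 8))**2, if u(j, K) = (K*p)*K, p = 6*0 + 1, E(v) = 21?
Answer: 7225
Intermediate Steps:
p = 1 (p = 0 + 1 = 1)
u(j, K) = K**2 (u(j, K) = (K*1)*K = K*K = K**2)
(E(-21) + u(0 + 12, 8))**2 = (21 + 8**2)**2 = (21 + 64)**2 = 85**2 = 7225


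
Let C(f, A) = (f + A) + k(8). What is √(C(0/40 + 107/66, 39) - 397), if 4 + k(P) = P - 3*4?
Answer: I*√1587234/66 ≈ 19.089*I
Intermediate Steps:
k(P) = -16 + P (k(P) = -4 + (P - 3*4) = -4 + (P - 12) = -4 + (-12 + P) = -16 + P)
C(f, A) = -8 + A + f (C(f, A) = (f + A) + (-16 + 8) = (A + f) - 8 = -8 + A + f)
√(C(0/40 + 107/66, 39) - 397) = √((-8 + 39 + (0/40 + 107/66)) - 397) = √((-8 + 39 + (0*(1/40) + 107*(1/66))) - 397) = √((-8 + 39 + (0 + 107/66)) - 397) = √((-8 + 39 + 107/66) - 397) = √(2153/66 - 397) = √(-24049/66) = I*√1587234/66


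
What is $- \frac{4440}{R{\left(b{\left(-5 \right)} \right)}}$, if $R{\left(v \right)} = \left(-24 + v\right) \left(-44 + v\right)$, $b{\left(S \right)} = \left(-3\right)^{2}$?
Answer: $- \frac{296}{35} \approx -8.4571$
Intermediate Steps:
$b{\left(S \right)} = 9$
$R{\left(v \right)} = \left(-44 + v\right) \left(-24 + v\right)$
$- \frac{4440}{R{\left(b{\left(-5 \right)} \right)}} = - \frac{4440}{1056 + 9^{2} - 612} = - \frac{4440}{1056 + 81 - 612} = - \frac{4440}{525} = \left(-4440\right) \frac{1}{525} = - \frac{296}{35}$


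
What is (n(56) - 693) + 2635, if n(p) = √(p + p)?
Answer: 1942 + 4*√7 ≈ 1952.6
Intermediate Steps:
n(p) = √2*√p (n(p) = √(2*p) = √2*√p)
(n(56) - 693) + 2635 = (√2*√56 - 693) + 2635 = (√2*(2*√14) - 693) + 2635 = (4*√7 - 693) + 2635 = (-693 + 4*√7) + 2635 = 1942 + 4*√7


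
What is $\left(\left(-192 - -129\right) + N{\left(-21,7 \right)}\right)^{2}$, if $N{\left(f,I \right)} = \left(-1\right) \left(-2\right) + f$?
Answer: $6724$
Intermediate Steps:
$N{\left(f,I \right)} = 2 + f$
$\left(\left(-192 - -129\right) + N{\left(-21,7 \right)}\right)^{2} = \left(\left(-192 - -129\right) + \left(2 - 21\right)\right)^{2} = \left(\left(-192 + 129\right) - 19\right)^{2} = \left(-63 - 19\right)^{2} = \left(-82\right)^{2} = 6724$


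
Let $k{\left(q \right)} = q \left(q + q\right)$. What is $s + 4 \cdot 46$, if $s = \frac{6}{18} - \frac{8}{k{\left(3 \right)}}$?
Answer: $\frac{1655}{9} \approx 183.89$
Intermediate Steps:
$k{\left(q \right)} = 2 q^{2}$ ($k{\left(q \right)} = q 2 q = 2 q^{2}$)
$s = - \frac{1}{9}$ ($s = \frac{6}{18} - \frac{8}{2 \cdot 3^{2}} = 6 \cdot \frac{1}{18} - \frac{8}{2 \cdot 9} = \frac{1}{3} - \frac{8}{18} = \frac{1}{3} - \frac{4}{9} = - \frac{1}{9} \approx -0.11111$)
$s + 4 \cdot 46 = - \frac{1}{9} + 4 \cdot 46 = - \frac{1}{9} + 184 = \frac{1655}{9}$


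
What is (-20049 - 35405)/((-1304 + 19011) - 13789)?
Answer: -27727/1959 ≈ -14.154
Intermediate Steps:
(-20049 - 35405)/((-1304 + 19011) - 13789) = -55454/(17707 - 13789) = -55454/3918 = -55454*1/3918 = -27727/1959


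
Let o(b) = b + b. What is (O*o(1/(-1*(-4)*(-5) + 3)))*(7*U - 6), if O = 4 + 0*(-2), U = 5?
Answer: -232/17 ≈ -13.647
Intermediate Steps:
O = 4 (O = 4 + 0 = 4)
o(b) = 2*b
(O*o(1/(-1*(-4)*(-5) + 3)))*(7*U - 6) = (4*(2/(-1*(-4)*(-5) + 3)))*(7*5 - 6) = (4*(2/(4*(-5) + 3)))*(35 - 6) = (4*(2/(-20 + 3)))*29 = (4*(2/(-17)))*29 = (4*(2*(-1/17)))*29 = (4*(-2/17))*29 = -8/17*29 = -232/17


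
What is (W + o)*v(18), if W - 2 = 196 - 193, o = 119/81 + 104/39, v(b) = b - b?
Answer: 0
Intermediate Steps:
v(b) = 0
o = 335/81 (o = 119*(1/81) + 104*(1/39) = 119/81 + 8/3 = 335/81 ≈ 4.1358)
W = 5 (W = 2 + (196 - 193) = 2 + 3 = 5)
(W + o)*v(18) = (5 + 335/81)*0 = (740/81)*0 = 0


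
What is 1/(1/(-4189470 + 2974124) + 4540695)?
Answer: 1215346/5518515505469 ≈ 2.2023e-7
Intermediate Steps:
1/(1/(-4189470 + 2974124) + 4540695) = 1/(1/(-1215346) + 4540695) = 1/(-1/1215346 + 4540695) = 1/(5518515505469/1215346) = 1215346/5518515505469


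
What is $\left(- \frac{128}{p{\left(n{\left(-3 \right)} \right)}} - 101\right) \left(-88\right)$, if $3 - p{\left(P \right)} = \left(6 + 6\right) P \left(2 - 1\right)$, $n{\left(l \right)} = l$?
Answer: $\frac{357896}{39} \approx 9176.8$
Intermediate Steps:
$p{\left(P \right)} = 3 - 12 P$ ($p{\left(P \right)} = 3 - \left(6 + 6\right) P \left(2 - 1\right) = 3 - 12 P \left(2 - 1\right) = 3 - 12 P 1 = 3 - 12 P$)
$\left(- \frac{128}{p{\left(n{\left(-3 \right)} \right)}} - 101\right) \left(-88\right) = \left(- \frac{128}{3 - -36} - 101\right) \left(-88\right) = \left(- \frac{128}{3 + 36} - 101\right) \left(-88\right) = \left(- \frac{128}{39} - 101\right) \left(-88\right) = \left(- \frac{4067}{39}\right) \left(-88\right) = \frac{357896}{39}$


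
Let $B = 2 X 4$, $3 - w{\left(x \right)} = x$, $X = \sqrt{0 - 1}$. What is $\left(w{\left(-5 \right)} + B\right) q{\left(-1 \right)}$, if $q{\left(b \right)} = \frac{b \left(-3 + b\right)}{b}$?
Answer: $-32 - 32 i \approx -32.0 - 32.0 i$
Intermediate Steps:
$X = i$ ($X = \sqrt{-1} = i \approx 1.0 i$)
$w{\left(x \right)} = 3 - x$
$B = 8 i$ ($B = 2 i 4 = 8 i \approx 8.0 i$)
$q{\left(b \right)} = -3 + b$
$\left(w{\left(-5 \right)} + B\right) q{\left(-1 \right)} = \left(\left(3 - -5\right) + 8 i\right) \left(-3 - 1\right) = \left(\left(3 + 5\right) + 8 i\right) \left(-4\right) = \left(8 + 8 i\right) \left(-4\right) = -32 - 32 i$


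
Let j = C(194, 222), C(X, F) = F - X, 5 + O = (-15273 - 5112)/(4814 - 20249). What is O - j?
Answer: -10866/343 ≈ -31.679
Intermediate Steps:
O = -1262/343 (O = -5 + (-15273 - 5112)/(4814 - 20249) = -5 - 20385/(-15435) = -5 - 20385*(-1/15435) = -5 + 453/343 = -1262/343 ≈ -3.6793)
j = 28 (j = 222 - 1*194 = 222 - 194 = 28)
O - j = -1262/343 - 1*28 = -1262/343 - 28 = -10866/343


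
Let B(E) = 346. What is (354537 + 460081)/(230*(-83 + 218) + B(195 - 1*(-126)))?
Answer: 407309/15698 ≈ 25.947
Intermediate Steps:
(354537 + 460081)/(230*(-83 + 218) + B(195 - 1*(-126))) = (354537 + 460081)/(230*(-83 + 218) + 346) = 814618/(230*135 + 346) = 814618/(31050 + 346) = 814618/31396 = 814618*(1/31396) = 407309/15698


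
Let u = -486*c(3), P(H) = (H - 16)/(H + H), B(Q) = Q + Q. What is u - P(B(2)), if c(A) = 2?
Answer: -1941/2 ≈ -970.50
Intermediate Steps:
B(Q) = 2*Q
P(H) = (-16 + H)/(2*H) (P(H) = (-16 + H)/((2*H)) = (-16 + H)*(1/(2*H)) = (-16 + H)/(2*H))
u = -972 (u = -486*2 = -972)
u - P(B(2)) = -972 - (-16 + 2*2)/(2*(2*2)) = -972 - (-16 + 4)/(2*4) = -972 - (-12)/(2*4) = -972 - 1*(-3/2) = -972 + 3/2 = -1941/2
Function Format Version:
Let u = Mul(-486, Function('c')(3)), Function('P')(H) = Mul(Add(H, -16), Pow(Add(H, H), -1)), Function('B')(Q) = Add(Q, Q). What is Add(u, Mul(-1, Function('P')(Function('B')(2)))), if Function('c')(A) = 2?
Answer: Rational(-1941, 2) ≈ -970.50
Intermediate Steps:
Function('B')(Q) = Mul(2, Q)
Function('P')(H) = Mul(Rational(1, 2), Pow(H, -1), Add(-16, H)) (Function('P')(H) = Mul(Add(-16, H), Pow(Mul(2, H), -1)) = Mul(Add(-16, H), Mul(Rational(1, 2), Pow(H, -1))) = Mul(Rational(1, 2), Pow(H, -1), Add(-16, H)))
u = -972 (u = Mul(-486, 2) = -972)
Add(u, Mul(-1, Function('P')(Function('B')(2)))) = Add(-972, Mul(-1, Mul(Rational(1, 2), Pow(Mul(2, 2), -1), Add(-16, Mul(2, 2))))) = Add(-972, Mul(-1, Mul(Rational(1, 2), Pow(4, -1), Add(-16, 4)))) = Add(-972, Mul(-1, Mul(Rational(1, 2), Rational(1, 4), -12))) = Add(-972, Mul(-1, Rational(-3, 2))) = Add(-972, Rational(3, 2)) = Rational(-1941, 2)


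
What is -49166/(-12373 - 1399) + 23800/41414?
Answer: 590983581/142588402 ≈ 4.1447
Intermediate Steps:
-49166/(-12373 - 1399) + 23800/41414 = -49166/(-13772) + 23800*(1/41414) = -49166*(-1/13772) + 11900/20707 = 24583/6886 + 11900/20707 = 590983581/142588402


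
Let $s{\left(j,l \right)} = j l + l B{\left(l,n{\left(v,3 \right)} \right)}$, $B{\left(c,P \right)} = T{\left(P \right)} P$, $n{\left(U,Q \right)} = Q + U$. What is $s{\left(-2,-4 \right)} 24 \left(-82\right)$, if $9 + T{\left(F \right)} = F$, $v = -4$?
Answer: $62976$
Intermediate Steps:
$T{\left(F \right)} = -9 + F$
$B{\left(c,P \right)} = P \left(-9 + P\right)$ ($B{\left(c,P \right)} = \left(-9 + P\right) P = P \left(-9 + P\right)$)
$s{\left(j,l \right)} = 10 l + j l$ ($s{\left(j,l \right)} = j l + l \left(3 - 4\right) \left(-9 + \left(3 - 4\right)\right) = j l + l \left(- (-9 - 1)\right) = j l + l \left(\left(-1\right) \left(-10\right)\right) = j l + l 10 = j l + 10 l = 10 l + j l$)
$s{\left(-2,-4 \right)} 24 \left(-82\right) = - 4 \left(10 - 2\right) 24 \left(-82\right) = \left(-4\right) 8 \cdot 24 \left(-82\right) = \left(-32\right) 24 \left(-82\right) = \left(-768\right) \left(-82\right) = 62976$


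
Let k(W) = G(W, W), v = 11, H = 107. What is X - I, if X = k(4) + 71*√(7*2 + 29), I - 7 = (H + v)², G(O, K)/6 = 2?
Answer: -13919 + 71*√43 ≈ -13453.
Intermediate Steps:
G(O, K) = 12 (G(O, K) = 6*2 = 12)
k(W) = 12
I = 13931 (I = 7 + (107 + 11)² = 7 + 118² = 7 + 13924 = 13931)
X = 12 + 71*√43 (X = 12 + 71*√(7*2 + 29) = 12 + 71*√(14 + 29) = 12 + 71*√43 ≈ 477.58)
X - I = (12 + 71*√43) - 1*13931 = (12 + 71*√43) - 13931 = -13919 + 71*√43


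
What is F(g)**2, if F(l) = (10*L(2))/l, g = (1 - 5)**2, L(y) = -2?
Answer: 25/16 ≈ 1.5625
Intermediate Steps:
g = 16 (g = (-4)**2 = 16)
F(l) = -20/l (F(l) = (10*(-2))/l = -20/l)
F(g)**2 = (-20/16)**2 = (-20*1/16)**2 = (-5/4)**2 = 25/16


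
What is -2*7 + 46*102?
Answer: 4678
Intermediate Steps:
-2*7 + 46*102 = -14 + 4692 = 4678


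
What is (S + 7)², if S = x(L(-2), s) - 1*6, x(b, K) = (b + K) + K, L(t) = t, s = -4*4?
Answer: 1089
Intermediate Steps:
s = -16
x(b, K) = b + 2*K (x(b, K) = (K + b) + K = b + 2*K)
S = -40 (S = (-2 + 2*(-16)) - 1*6 = (-2 - 32) - 6 = -34 - 6 = -40)
(S + 7)² = (-40 + 7)² = (-33)² = 1089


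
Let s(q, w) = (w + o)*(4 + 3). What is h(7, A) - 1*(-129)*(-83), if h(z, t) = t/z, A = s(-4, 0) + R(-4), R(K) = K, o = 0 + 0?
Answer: -74953/7 ≈ -10708.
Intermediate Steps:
o = 0
s(q, w) = 7*w (s(q, w) = (w + 0)*(4 + 3) = w*7 = 7*w)
A = -4 (A = 7*0 - 4 = 0 - 4 = -4)
h(7, A) - 1*(-129)*(-83) = -4/7 - 1*(-129)*(-83) = -4*⅐ + 129*(-83) = -4/7 - 10707 = -74953/7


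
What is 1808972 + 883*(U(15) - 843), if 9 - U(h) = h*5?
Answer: 1006325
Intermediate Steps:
U(h) = 9 - 5*h (U(h) = 9 - h*5 = 9 - 5*h)
1808972 + 883*(U(15) - 843) = 1808972 + 883*((9 - 5*15) - 843) = 1808972 + 883*((9 - 75) - 843) = 1808972 + 883*(-66 - 843) = 1808972 + 883*(-909) = 1808972 - 802647 = 1006325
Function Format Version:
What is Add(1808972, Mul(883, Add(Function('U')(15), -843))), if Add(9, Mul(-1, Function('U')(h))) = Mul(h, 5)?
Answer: 1006325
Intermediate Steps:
Function('U')(h) = Add(9, Mul(-5, h)) (Function('U')(h) = Add(9, Mul(-1, Mul(h, 5))) = Add(9, Mul(-1, Mul(5, h))) = Add(9, Mul(-5, h)))
Add(1808972, Mul(883, Add(Function('U')(15), -843))) = Add(1808972, Mul(883, Add(Add(9, Mul(-5, 15)), -843))) = Add(1808972, Mul(883, Add(Add(9, -75), -843))) = Add(1808972, Mul(883, Add(-66, -843))) = Add(1808972, Mul(883, -909)) = Add(1808972, -802647) = 1006325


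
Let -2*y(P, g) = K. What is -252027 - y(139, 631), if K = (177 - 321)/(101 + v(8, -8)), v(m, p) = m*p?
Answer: -9325071/37 ≈ -2.5203e+5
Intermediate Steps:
K = -144/37 (K = (177 - 321)/(101 + 8*(-8)) = -144/(101 - 64) = -144/37 ≈ -3.8919)
y(P, g) = 72/37 (y(P, g) = -½*(-144/37) = 72/37)
-252027 - y(139, 631) = -252027 - 1*72/37 = -252027 - 72/37 = -9325071/37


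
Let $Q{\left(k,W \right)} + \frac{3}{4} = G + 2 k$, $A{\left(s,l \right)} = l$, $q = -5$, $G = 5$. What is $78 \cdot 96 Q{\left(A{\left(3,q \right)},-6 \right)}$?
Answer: $-43056$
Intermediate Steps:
$Q{\left(k,W \right)} = \frac{17}{4} + 2 k$ ($Q{\left(k,W \right)} = - \frac{3}{4} + \left(5 + 2 k\right) = \frac{17}{4} + 2 k$)
$78 \cdot 96 Q{\left(A{\left(3,q \right)},-6 \right)} = 78 \cdot 96 \left(\frac{17}{4} + 2 \left(-5\right)\right) = 7488 \left(\frac{17}{4} - 10\right) = 7488 \left(- \frac{23}{4}\right) = -43056$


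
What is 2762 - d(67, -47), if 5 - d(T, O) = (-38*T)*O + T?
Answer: 122486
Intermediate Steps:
d(T, O) = 5 - T + 38*O*T (d(T, O) = 5 - ((-38*T)*O + T) = 5 - (-38*O*T + T) = 5 - (T - 38*O*T) = 5 + (-T + 38*O*T) = 5 - T + 38*O*T)
2762 - d(67, -47) = 2762 - (5 - 1*67 + 38*(-47)*67) = 2762 - (5 - 67 - 119662) = 2762 - 1*(-119724) = 2762 + 119724 = 122486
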